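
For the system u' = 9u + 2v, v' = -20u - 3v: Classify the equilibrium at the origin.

A = [[9,2],[-20,-3]]; det(A-λI) = λ^2 - 6λ + 13.
λ = 3 ± 2i: positive real part.

unstable spiral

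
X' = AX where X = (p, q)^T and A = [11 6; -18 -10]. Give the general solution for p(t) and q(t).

p(t) = -C_1e^(-t) - 2C_2e^(2t), q(t) = 2C_1e^(-t) + 3C_2e^(2t)

Coefficient matrix A = [[11, 6], [-18, -10]].
Characteristic polynomial det(A - λI) = λ^2 - λ - 2 = 0.
Eigenvalues λ = -1, 2.
For λ=-1: (A-λI) row 1 is [12, 6], so an eigenvector is (-1, 2).
For λ=2: (A-λI) row 1 is [9, 6], so an eigenvector is (-2, 3).
General solution: C_1e^(-t)(-1,2) + C_2e^(2t)(-2,3).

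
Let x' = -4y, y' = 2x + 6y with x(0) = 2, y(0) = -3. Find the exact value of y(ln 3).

-315

A = [[0,-4],[2,6]]; eigenvalues λ = 4, 2.
Eigenvectors: (1,-1) for λ=4, (2,-1) for λ=2.
From the initial condition, c_1 = 4, c_2 = -1.
y(ln 3) = (4)(3^4)(-1) + (-1)(3^2)(-1) = -315.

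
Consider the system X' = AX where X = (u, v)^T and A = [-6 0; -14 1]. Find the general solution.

Coefficient matrix A = [[-6, 0], [-14, 1]].
Characteristic polynomial det(A - λI) = λ^2 + 5λ - 6 = 0.
Eigenvalues λ = 1, -6.
For λ=1: (A-λI) row 1 is [-7, 0], so an eigenvector is (0, 1).
For λ=-6: (A-λI) row 2 is [-14, 7], so an eigenvector is (-1, -2).
General solution: c_1e^(t)(0,1) + c_2e^(-6t)(-1,-2).

u(t) = -c_2e^(-6t), v(t) = c_1e^(t) - 2c_2e^(-6t)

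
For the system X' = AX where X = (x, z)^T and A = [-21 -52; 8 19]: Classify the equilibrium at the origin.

stable spiral

A = [[-21,-52],[8,19]]; det(A-λI) = λ^2 + 2λ + 17.
λ = -1 ± 4i: negative real part.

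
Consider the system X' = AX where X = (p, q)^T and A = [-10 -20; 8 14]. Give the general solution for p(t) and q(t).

p(t) = -2K_1e^(2t)sin(4t) - K_1e^(2t)cos(4t) - K_2e^(2t)sin(4t) + 2K_2e^(2t)cos(4t), q(t) = K_1e^(2t)sin(4t) + K_1e^(2t)cos(4t) + K_2e^(2t)sin(4t) - K_2e^(2t)cos(4t)

Coefficient matrix A = [[-10, -20], [8, 14]].
Characteristic polynomial det(A - λI) = λ^2 - 4λ + 20 = 0.
Eigenvalues λ = 2 ± 4i (complex conjugate pair).
For λ=2+4i: an eigenvector is (-1,1) - i(-2,1) = (-1 + 2i, 1 - i).
A real fundamental pair from Re and Im of e^((2+4i)t)v: X_1 = e^(2t)(cos(4t)·(-1,1) + sin(4t)·(-2,1)), X_2 = e^(2t)(sin(4t)·(-1,1) - cos(4t)·(-2,1)).
General solution: K_1X_1 + K_2X_2.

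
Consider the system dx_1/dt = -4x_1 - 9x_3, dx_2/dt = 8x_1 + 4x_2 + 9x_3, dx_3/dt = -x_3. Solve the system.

x_1(t) = -3C_1e^(-t) + C_3e^(-4t), x_2(t) = 3C_1e^(-t) + C_2e^(4t) - C_3e^(-4t), x_3(t) = C_1e^(-t)

Coefficient matrix A = [[-4, 0, -9], [8, 4, 9], [0, 0, -1]].
det(A - λI) = 0 gives eigenvalues λ = -1, 4, -4.
For λ=-1: eigenvector (-3,3,1).
For λ=4: eigenvector (0,1,0).
For λ=-4: eigenvector (1,-1,0).
General solution: C_1e^(-t)(-3,3,1) + C_2e^(4t)(0,1,0) + C_3e^(-4t)(1,-1,0).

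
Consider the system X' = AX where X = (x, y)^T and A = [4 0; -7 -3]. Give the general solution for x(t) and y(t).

x(t) = -K_1e^(4t), y(t) = K_1e^(4t) + K_2e^(-3t)

Coefficient matrix A = [[4, 0], [-7, -3]].
Characteristic polynomial det(A - λI) = λ^2 - λ - 12 = 0.
Eigenvalues λ = 4, -3.
For λ=4: (A-λI) row 2 is [-7, -7], so an eigenvector is (-1, 1).
For λ=-3: (A-λI) row 1 is [7, 0], so an eigenvector is (0, 1).
General solution: K_1e^(4t)(-1,1) + K_2e^(-3t)(0,1).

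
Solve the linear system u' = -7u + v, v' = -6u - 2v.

Coefficient matrix A = [[-7, 1], [-6, -2]].
Characteristic polynomial det(A - λI) = λ^2 + 9λ + 20 = 0.
Eigenvalues λ = -5, -4.
For λ=-5: (A-λI) row 1 is [-2, 1], so an eigenvector is (1, 2).
For λ=-4: (A-λI) row 1 is [-3, 1], so an eigenvector is (-1, -3).
General solution: c_1e^(-5t)(1,2) + c_2e^(-4t)(-1,-3).

u(t) = c_1e^(-5t) - c_2e^(-4t), v(t) = 2c_1e^(-5t) - 3c_2e^(-4t)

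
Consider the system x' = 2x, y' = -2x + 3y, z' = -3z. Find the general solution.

Coefficient matrix A = [[2, 0, 0], [-2, 3, 0], [0, 0, -3]].
det(A - λI) = 0 gives eigenvalues λ = 2, -3, 3.
For λ=2: eigenvector (1,2,0).
For λ=-3: eigenvector (0,0,-1).
For λ=3: eigenvector (0,1,0).
General solution: C_1e^(2t)(1,2,0) + C_2e^(-3t)(0,0,-1) + C_3e^(3t)(0,1,0).

x(t) = C_1e^(2t), y(t) = 2C_1e^(2t) + C_3e^(3t), z(t) = -C_2e^(-3t)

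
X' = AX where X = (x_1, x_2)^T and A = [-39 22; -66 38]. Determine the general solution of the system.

x_1(t) = C_1e^(5t) - 2C_2e^(-6t), x_2(t) = 2C_1e^(5t) - 3C_2e^(-6t)

Coefficient matrix A = [[-39, 22], [-66, 38]].
Characteristic polynomial det(A - λI) = λ^2 + λ - 30 = 0.
Eigenvalues λ = 5, -6.
For λ=5: (A-λI) row 1 is [-44, 22], so an eigenvector is (1, 2).
For λ=-6: (A-λI) row 1 is [-33, 22], so an eigenvector is (-2, -3).
General solution: C_1e^(5t)(1,2) + C_2e^(-6t)(-2,-3).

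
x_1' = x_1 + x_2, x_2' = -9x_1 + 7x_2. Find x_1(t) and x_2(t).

Coefficient matrix A = [[1, 1], [-9, 7]].
Characteristic polynomial det(A - λI) = λ^2 - 8λ + 16 = 0.
Single eigenvalue λ = 4 with algebraic multiplicity 2.
Eigenvector v = (-1,-3); generalized eigenvector w with (A-λI)w=v is (1,2).
General solution: e^(4t)[c_1·v + c_2·(t·v + w)].

x_1(t) = -c_1e^(4t) - c_2te^(4t) + c_2e^(4t), x_2(t) = -3c_1e^(4t) - 3c_2te^(4t) + 2c_2e^(4t)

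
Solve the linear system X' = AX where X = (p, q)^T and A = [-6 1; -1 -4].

p(t) = -K_1e^(-5t) - K_2te^(-5t) + K_2e^(-5t), q(t) = -K_1e^(-5t) - K_2te^(-5t)

Coefficient matrix A = [[-6, 1], [-1, -4]].
Characteristic polynomial det(A - λI) = λ^2 + 10λ + 25 = 0.
Single eigenvalue λ = -5 with algebraic multiplicity 2.
Eigenvector v = (-1,-1); generalized eigenvector w with (A-λI)w=v is (1,0).
General solution: e^(-5t)[K_1·v + K_2·(t·v + w)].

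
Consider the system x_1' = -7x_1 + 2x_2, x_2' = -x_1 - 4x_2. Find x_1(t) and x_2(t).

Coefficient matrix A = [[-7, 2], [-1, -4]].
Characteristic polynomial det(A - λI) = λ^2 + 11λ + 30 = 0.
Eigenvalues λ = -5, -6.
For λ=-5: (A-λI) row 1 is [-2, 2], so an eigenvector is (-1, -1).
For λ=-6: (A-λI) row 1 is [-1, 2], so an eigenvector is (-2, -1).
General solution: C_1e^(-5t)(-1,-1) + C_2e^(-6t)(-2,-1).

x_1(t) = -C_1e^(-5t) - 2C_2e^(-6t), x_2(t) = -C_1e^(-5t) - C_2e^(-6t)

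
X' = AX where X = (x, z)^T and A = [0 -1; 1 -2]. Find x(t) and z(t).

Coefficient matrix A = [[0, -1], [1, -2]].
Characteristic polynomial det(A - λI) = λ^2 + 2λ + 1 = 0.
Single eigenvalue λ = -1 with algebraic multiplicity 2.
Eigenvector v = (1,1); generalized eigenvector w with (A-λI)w=v is (2,1).
General solution: e^(-t)[c_1·v + c_2·(t·v + w)].

x(t) = c_1e^(-t) + c_2te^(-t) + 2c_2e^(-t), z(t) = c_1e^(-t) + c_2te^(-t) + c_2e^(-t)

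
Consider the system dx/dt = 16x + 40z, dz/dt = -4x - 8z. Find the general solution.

Coefficient matrix A = [[16, 40], [-4, -8]].
Characteristic polynomial det(A - λI) = λ^2 - 8λ + 32 = 0.
Eigenvalues λ = 4 ± 4i (complex conjugate pair).
For λ=4+4i: an eigenvector is (3,-1) - i(-1,0) = (3 + i, -1).
A real fundamental pair from Re and Im of e^((4+4i)t)v: X_1 = e^(4t)(cos(4t)·(3,-1) + sin(4t)·(-1,0)), X_2 = e^(4t)(sin(4t)·(3,-1) - cos(4t)·(-1,0)).
General solution: c_1X_1 + c_2X_2.

x(t) = -c_1e^(4t)sin(4t) + 3c_1e^(4t)cos(4t) + 3c_2e^(4t)sin(4t) + c_2e^(4t)cos(4t), z(t) = -c_1e^(4t)cos(4t) - c_2e^(4t)sin(4t)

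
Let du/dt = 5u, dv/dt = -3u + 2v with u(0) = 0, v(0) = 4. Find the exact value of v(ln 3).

36

A = [[5,0],[-3,2]]; eigenvalues λ = 2, 5.
Eigenvectors: (0,1) for λ=2, (1,-1) for λ=5.
From the initial condition, c_1 = 4, c_2 = 0.
v(ln 3) = (4)(3^2)(1) + (0)(3^5)(-1) = 36.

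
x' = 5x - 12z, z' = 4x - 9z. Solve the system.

x(t) = -3C_1e^(-3t) - 2C_2e^(-t), z(t) = -2C_1e^(-3t) - C_2e^(-t)

Coefficient matrix A = [[5, -12], [4, -9]].
Characteristic polynomial det(A - λI) = λ^2 + 4λ + 3 = 0.
Eigenvalues λ = -3, -1.
For λ=-3: (A-λI) row 1 is [8, -12], so an eigenvector is (-3, -2).
For λ=-1: (A-λI) row 1 is [6, -12], so an eigenvector is (-2, -1).
General solution: C_1e^(-3t)(-3,-2) + C_2e^(-t)(-2,-1).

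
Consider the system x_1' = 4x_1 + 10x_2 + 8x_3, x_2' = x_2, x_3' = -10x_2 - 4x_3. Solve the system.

Coefficient matrix A = [[4, 10, 8], [0, 1, 0], [0, -10, -4]].
det(A - λI) = 0 gives eigenvalues λ = 1, 4, -4.
For λ=1: eigenvector (2,1,-2).
For λ=4: eigenvector (1,0,0).
For λ=-4: eigenvector (-1,0,1).
General solution: C_1e^(t)(2,1,-2) + C_2e^(4t)(1,0,0) + C_3e^(-4t)(-1,0,1).

x_1(t) = 2C_1e^(t) + C_2e^(4t) - C_3e^(-4t), x_2(t) = C_1e^(t), x_3(t) = -2C_1e^(t) + C_3e^(-4t)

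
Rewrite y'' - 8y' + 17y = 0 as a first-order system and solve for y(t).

y(t) = C_1e^(4t)cos(t) + C_2e^(4t)sin(t)

Let x_1 = y, x_2 = y'. Then x_1' = x_2 and x_2' = -17x_1 + 8x_2.
A = [[0,1],[-17,8]]; det(A-λI) = λ^2 - 8λ + 17.
Eigenvalues λ = 4 ± i.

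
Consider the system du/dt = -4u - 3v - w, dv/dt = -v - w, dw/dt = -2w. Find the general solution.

u(t) = K_1e^(-4t) - K_2e^(-t) - 2K_3e^(-2t), v(t) = K_2e^(-t) + K_3e^(-2t), w(t) = K_3e^(-2t)

Coefficient matrix A = [[-4, -3, -1], [0, -1, -1], [0, 0, -2]].
det(A - λI) = 0 gives eigenvalues λ = -4, -1, -2.
For λ=-4: eigenvector (1,0,0).
For λ=-1: eigenvector (-1,1,0).
For λ=-2: eigenvector (-2,1,1).
General solution: K_1e^(-4t)(1,0,0) + K_2e^(-t)(-1,1,0) + K_3e^(-2t)(-2,1,1).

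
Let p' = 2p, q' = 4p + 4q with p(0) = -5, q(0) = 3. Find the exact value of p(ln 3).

A = [[2,0],[4,4]]; eigenvalues λ = 4, 2.
Eigenvectors: (0,-1) for λ=4, (1,-2) for λ=2.
From the initial condition, c_1 = 7, c_2 = -5.
p(ln 3) = (7)(3^4)(0) + (-5)(3^2)(1) = -45.

-45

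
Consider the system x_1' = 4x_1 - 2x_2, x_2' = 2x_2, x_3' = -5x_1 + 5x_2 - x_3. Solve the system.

x_1(t) = c_1e^(2t) - c_2e^(4t), x_2(t) = c_1e^(2t), x_3(t) = c_2e^(4t) + c_3e^(-t)

Coefficient matrix A = [[4, -2, 0], [0, 2, 0], [-5, 5, -1]].
det(A - λI) = 0 gives eigenvalues λ = 2, 4, -1.
For λ=2: eigenvector (1,1,0).
For λ=4: eigenvector (-1,0,1).
For λ=-1: eigenvector (0,0,1).
General solution: c_1e^(2t)(1,1,0) + c_2e^(4t)(-1,0,1) + c_3e^(-t)(0,0,1).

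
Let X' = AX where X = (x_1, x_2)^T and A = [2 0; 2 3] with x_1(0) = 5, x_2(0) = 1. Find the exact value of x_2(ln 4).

544

A = [[2,0],[2,3]]; eigenvalues λ = 2, 3.
Eigenvectors: (1,-2) for λ=2, (0,-1) for λ=3.
From the initial condition, c_1 = 5, c_2 = -11.
x_2(ln 4) = (5)(4^2)(-2) + (-11)(4^3)(-1) = 544.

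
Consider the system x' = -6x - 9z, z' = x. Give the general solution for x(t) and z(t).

Coefficient matrix A = [[-6, -9], [1, 0]].
Characteristic polynomial det(A - λI) = λ^2 + 6λ + 9 = 0.
Single eigenvalue λ = -3 with algebraic multiplicity 2.
Eigenvector v = (3,-1); generalized eigenvector w with (A-λI)w=v is (2,-1).
General solution: e^(-3t)[C_1·v + C_2·(t·v + w)].

x(t) = 3C_1e^(-3t) + 3C_2te^(-3t) + 2C_2e^(-3t), z(t) = -C_1e^(-3t) - C_2te^(-3t) - C_2e^(-3t)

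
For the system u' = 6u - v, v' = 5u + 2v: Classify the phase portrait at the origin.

unstable spiral

A = [[6,-1],[5,2]]; det(A-λI) = λ^2 - 8λ + 17.
λ = 4 ± i: positive real part.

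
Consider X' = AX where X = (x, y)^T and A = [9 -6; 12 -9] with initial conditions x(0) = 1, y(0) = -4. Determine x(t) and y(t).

x(t) = 6e^(3t) - 5e^(-3t), y(t) = 6e^(3t) - 10e^(-3t)

Coefficient matrix A = [[9, -6], [12, -9]].
Characteristic polynomial det(A - λI) = λ^2 - 9 = 0.
Eigenvalues λ = -3, 3.
For λ=-3: (A-λI) row 1 is [12, -6], so an eigenvector is (-1, -2).
For λ=3: (A-λI) row 1 is [6, -6], so an eigenvector is (1, 1).
General solution: c_1e^(-3t)(-1,-2) + c_2e^(3t)(1,1).
Applying x(0)=1, y(0)=-4 gives c_1=5, c_2=6.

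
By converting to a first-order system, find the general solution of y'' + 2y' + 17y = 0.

y(t) = c_1e^(-t)cos(4t) + c_2e^(-t)sin(4t)

Let x_1 = y, x_2 = y'. Then x_1' = x_2 and x_2' = -17x_1 - 2x_2.
A = [[0,1],[-17,-2]]; det(A-λI) = λ^2 + 2λ + 17.
Eigenvalues λ = -1 ± 4i.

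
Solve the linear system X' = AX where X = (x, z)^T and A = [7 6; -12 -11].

Coefficient matrix A = [[7, 6], [-12, -11]].
Characteristic polynomial det(A - λI) = λ^2 + 4λ - 5 = 0.
Eigenvalues λ = 1, -5.
For λ=1: (A-λI) row 1 is [6, 6], so an eigenvector is (1, -1).
For λ=-5: (A-λI) row 1 is [12, 6], so an eigenvector is (1, -2).
General solution: C_1e^(t)(1,-1) + C_2e^(-5t)(1,-2).

x(t) = C_1e^(t) + C_2e^(-5t), z(t) = -C_1e^(t) - 2C_2e^(-5t)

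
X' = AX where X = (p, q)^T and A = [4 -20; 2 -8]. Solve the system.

p(t) = -K_1e^(-2t)sin(2t) + 3K_1e^(-2t)cos(2t) + 3K_2e^(-2t)sin(2t) + K_2e^(-2t)cos(2t), q(t) = K_1e^(-2t)cos(2t) + K_2e^(-2t)sin(2t)

Coefficient matrix A = [[4, -20], [2, -8]].
Characteristic polynomial det(A - λI) = λ^2 + 4λ + 8 = 0.
Eigenvalues λ = -2 ± 2i (complex conjugate pair).
For λ=-2+2i: an eigenvector is (3,1) - i(-1,0) = (3 + i, 1).
A real fundamental pair from Re and Im of e^((-2+2i)t)v: X_1 = e^(-2t)(cos(2t)·(3,1) + sin(2t)·(-1,0)), X_2 = e^(-2t)(sin(2t)·(3,1) - cos(2t)·(-1,0)).
General solution: K_1X_1 + K_2X_2.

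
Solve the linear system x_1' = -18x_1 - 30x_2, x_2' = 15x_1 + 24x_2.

x_1(t) = -C_1e^(3t)sin(3t) + 3C_1e^(3t)cos(3t) + 3C_2e^(3t)sin(3t) + C_2e^(3t)cos(3t), x_2(t) = C_1e^(3t)sin(3t) - 2C_1e^(3t)cos(3t) - 2C_2e^(3t)sin(3t) - C_2e^(3t)cos(3t)

Coefficient matrix A = [[-18, -30], [15, 24]].
Characteristic polynomial det(A - λI) = λ^2 - 6λ + 18 = 0.
Eigenvalues λ = 3 ± 3i (complex conjugate pair).
For λ=3+3i: an eigenvector is (3,-2) - i(-1,1) = (3 + i, -2 - i).
A real fundamental pair from Re and Im of e^((3+3i)t)v: X_1 = e^(3t)(cos(3t)·(3,-2) + sin(3t)·(-1,1)), X_2 = e^(3t)(sin(3t)·(3,-2) - cos(3t)·(-1,1)).
General solution: C_1X_1 + C_2X_2.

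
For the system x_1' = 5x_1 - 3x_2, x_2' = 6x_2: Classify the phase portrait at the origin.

A = [[5,-3],[0,6]]; det(A-λI) = λ^2 - 11λ + 30.
λ = 6, 5: both positive.

unstable node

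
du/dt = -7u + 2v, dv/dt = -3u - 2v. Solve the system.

u(t) = -2C_1e^(-4t) + C_2e^(-5t), v(t) = -3C_1e^(-4t) + C_2e^(-5t)

Coefficient matrix A = [[-7, 2], [-3, -2]].
Characteristic polynomial det(A - λI) = λ^2 + 9λ + 20 = 0.
Eigenvalues λ = -4, -5.
For λ=-4: (A-λI) row 1 is [-3, 2], so an eigenvector is (-2, -3).
For λ=-5: (A-λI) row 1 is [-2, 2], so an eigenvector is (1, 1).
General solution: C_1e^(-4t)(-2,-3) + C_2e^(-5t)(1,1).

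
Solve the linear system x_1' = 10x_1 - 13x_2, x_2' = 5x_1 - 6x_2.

Coefficient matrix A = [[10, -13], [5, -6]].
Characteristic polynomial det(A - λI) = λ^2 - 4λ + 5 = 0.
Eigenvalues λ = 2 ± i (complex conjugate pair).
For λ=2+i: an eigenvector is (-2,-1) - i(-3,-2) = (-2 + 3i, -1 + 2i).
A real fundamental pair from Re and Im of e^((2+i)t)v: X_1 = e^(2t)(cos(t)·(-2,-1) + sin(t)·(-3,-2)), X_2 = e^(2t)(sin(t)·(-2,-1) - cos(t)·(-3,-2)).
General solution: K_1X_1 + K_2X_2.

x_1(t) = -3K_1e^(2t)sin(t) - 2K_1e^(2t)cos(t) - 2K_2e^(2t)sin(t) + 3K_2e^(2t)cos(t), x_2(t) = -2K_1e^(2t)sin(t) - K_1e^(2t)cos(t) - K_2e^(2t)sin(t) + 2K_2e^(2t)cos(t)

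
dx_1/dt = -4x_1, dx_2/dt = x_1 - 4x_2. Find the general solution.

Coefficient matrix A = [[-4, 0], [1, -4]].
Characteristic polynomial det(A - λI) = λ^2 + 8λ + 16 = 0.
Single eigenvalue λ = -4 with algebraic multiplicity 2.
Eigenvector v = (0,1); generalized eigenvector w with (A-λI)w=v is (1,3).
General solution: e^(-4t)[c_1·v + c_2·(t·v + w)].

x_1(t) = c_2e^(-4t), x_2(t) = c_1e^(-4t) + c_2te^(-4t) + 3c_2e^(-4t)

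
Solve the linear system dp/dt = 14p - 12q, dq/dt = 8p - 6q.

p(t) = -3C_1e^(6t) - C_2e^(2t), q(t) = -2C_1e^(6t) - C_2e^(2t)

Coefficient matrix A = [[14, -12], [8, -6]].
Characteristic polynomial det(A - λI) = λ^2 - 8λ + 12 = 0.
Eigenvalues λ = 6, 2.
For λ=6: (A-λI) row 1 is [8, -12], so an eigenvector is (-3, -2).
For λ=2: (A-λI) row 1 is [12, -12], so an eigenvector is (-1, -1).
General solution: C_1e^(6t)(-3,-2) + C_2e^(2t)(-1,-1).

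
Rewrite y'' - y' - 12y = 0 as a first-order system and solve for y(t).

Let x_1 = y, x_2 = y'. Then x_1' = x_2 and x_2' = 12x_1 + x_2.
A = [[0,1],[12,1]]; det(A-λI) = λ^2 - λ - 12.
Eigenvalues λ = -3, 4 with eigenvectors (1,-3), (1,4).

y(t) = c_1e^(-3t) + c_2e^(4t)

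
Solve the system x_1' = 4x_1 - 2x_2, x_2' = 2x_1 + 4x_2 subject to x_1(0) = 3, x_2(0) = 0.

x_1(t) = 3e^(4t)cos(2t), x_2(t) = 3e^(4t)sin(2t)

Coefficient matrix A = [[4, -2], [2, 4]].
Characteristic polynomial det(A - λI) = λ^2 - 8λ + 20 = 0.
Eigenvalues λ = 4 ± 2i (complex conjugate pair).
For λ=4+2i: an eigenvector is (0,-1) - i(1,0) = (0 - i, -1).
A real fundamental pair from Re and Im of e^((4+2i)t)v: X_1 = e^(4t)(cos(2t)·(0,-1) + sin(2t)·(1,0)), X_2 = e^(4t)(sin(2t)·(0,-1) - cos(2t)·(1,0)).
General solution: c_1X_1 + c_2X_2.
Applying x_1(0)=3, x_2(0)=0 gives c_1=0, c_2=-3.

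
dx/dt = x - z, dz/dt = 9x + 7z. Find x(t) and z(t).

x(t) = K_1e^(4t) + K_2te^(4t) - K_2e^(4t), z(t) = -3K_1e^(4t) - 3K_2te^(4t) + 2K_2e^(4t)

Coefficient matrix A = [[1, -1], [9, 7]].
Characteristic polynomial det(A - λI) = λ^2 - 8λ + 16 = 0.
Single eigenvalue λ = 4 with algebraic multiplicity 2.
Eigenvector v = (1,-3); generalized eigenvector w with (A-λI)w=v is (-1,2).
General solution: e^(4t)[K_1·v + K_2·(t·v + w)].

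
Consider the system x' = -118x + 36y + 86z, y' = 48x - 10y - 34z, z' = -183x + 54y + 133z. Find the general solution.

x(t) = c_1e^(4t) - 4c_2e^(2t) - 6c_3e^(-t), y(t) = c_1e^(4t) + c_2e^(2t) + 2c_3e^(-t), z(t) = c_1e^(4t) - 6c_2e^(2t) - 9c_3e^(-t)

Coefficient matrix A = [[-118, 36, 86], [48, -10, -34], [-183, 54, 133]].
det(A - λI) = 0 gives eigenvalues λ = 4, 2, -1.
For λ=4: eigenvector (1,1,1).
For λ=2: eigenvector (-4,1,-6).
For λ=-1: eigenvector (-6,2,-9).
General solution: c_1e^(4t)(1,1,1) + c_2e^(2t)(-4,1,-6) + c_3e^(-t)(-6,2,-9).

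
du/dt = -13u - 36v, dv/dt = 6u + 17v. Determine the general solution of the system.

u(t) = -2K_1e^(5t) - 3K_2e^(-t), v(t) = K_1e^(5t) + K_2e^(-t)

Coefficient matrix A = [[-13, -36], [6, 17]].
Characteristic polynomial det(A - λI) = λ^2 - 4λ - 5 = 0.
Eigenvalues λ = 5, -1.
For λ=5: (A-λI) row 1 is [-18, -36], so an eigenvector is (-2, 1).
For λ=-1: (A-λI) row 1 is [-12, -36], so an eigenvector is (-3, 1).
General solution: K_1e^(5t)(-2,1) + K_2e^(-t)(-3,1).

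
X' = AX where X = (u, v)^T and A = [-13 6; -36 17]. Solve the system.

u(t) = c_1e^(5t) + c_2e^(-t), v(t) = 3c_1e^(5t) + 2c_2e^(-t)

Coefficient matrix A = [[-13, 6], [-36, 17]].
Characteristic polynomial det(A - λI) = λ^2 - 4λ - 5 = 0.
Eigenvalues λ = 5, -1.
For λ=5: (A-λI) row 1 is [-18, 6], so an eigenvector is (1, 3).
For λ=-1: (A-λI) row 1 is [-12, 6], so an eigenvector is (1, 2).
General solution: c_1e^(5t)(1,3) + c_2e^(-t)(1,2).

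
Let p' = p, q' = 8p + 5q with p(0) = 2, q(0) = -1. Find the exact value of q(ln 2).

88

A = [[1,0],[8,5]]; eigenvalues λ = 1, 5.
Eigenvectors: (-1,2) for λ=1, (0,1) for λ=5.
From the initial condition, c_1 = -2, c_2 = 3.
q(ln 2) = (-2)(2^1)(2) + (3)(2^5)(1) = 88.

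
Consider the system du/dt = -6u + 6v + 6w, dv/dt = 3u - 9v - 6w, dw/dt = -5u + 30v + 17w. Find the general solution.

u(t) = -3K_1e^(2t) + 2K_2e^(3t) - 2K_3e^(-3t), v(t) = 3K_1e^(2t) - 2K_2e^(3t) + K_3e^(-3t), w(t) = -7K_1e^(2t) + 5K_2e^(3t) - 2K_3e^(-3t)

Coefficient matrix A = [[-6, 6, 6], [3, -9, -6], [-5, 30, 17]].
det(A - λI) = 0 gives eigenvalues λ = 2, 3, -3.
For λ=2: eigenvector (-3,3,-7).
For λ=3: eigenvector (2,-2,5).
For λ=-3: eigenvector (-2,1,-2).
General solution: K_1e^(2t)(-3,3,-7) + K_2e^(3t)(2,-2,5) + K_3e^(-3t)(-2,1,-2).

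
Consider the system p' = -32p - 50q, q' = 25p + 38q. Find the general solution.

p(t) = -c_1e^(3t)sin(5t) + 3c_1e^(3t)cos(5t) + 3c_2e^(3t)sin(5t) + c_2e^(3t)cos(5t), q(t) = c_1e^(3t)sin(5t) - 2c_1e^(3t)cos(5t) - 2c_2e^(3t)sin(5t) - c_2e^(3t)cos(5t)

Coefficient matrix A = [[-32, -50], [25, 38]].
Characteristic polynomial det(A - λI) = λ^2 - 6λ + 34 = 0.
Eigenvalues λ = 3 ± 5i (complex conjugate pair).
For λ=3+5i: an eigenvector is (3,-2) - i(-1,1) = (3 + i, -2 - i).
A real fundamental pair from Re and Im of e^((3+5i)t)v: X_1 = e^(3t)(cos(5t)·(3,-2) + sin(5t)·(-1,1)), X_2 = e^(3t)(sin(5t)·(3,-2) - cos(5t)·(-1,1)).
General solution: c_1X_1 + c_2X_2.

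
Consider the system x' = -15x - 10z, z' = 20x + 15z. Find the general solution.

Coefficient matrix A = [[-15, -10], [20, 15]].
Characteristic polynomial det(A - λI) = λ^2 - 25 = 0.
Eigenvalues λ = 5, -5.
For λ=5: (A-λI) row 1 is [-20, -10], so an eigenvector is (-1, 2).
For λ=-5: (A-λI) row 1 is [-10, -10], so an eigenvector is (-1, 1).
General solution: K_1e^(5t)(-1,2) + K_2e^(-5t)(-1,1).

x(t) = -K_1e^(5t) - K_2e^(-5t), z(t) = 2K_1e^(5t) + K_2e^(-5t)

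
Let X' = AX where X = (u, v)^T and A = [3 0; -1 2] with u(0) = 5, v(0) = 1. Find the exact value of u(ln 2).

40

A = [[3,0],[-1,2]]; eigenvalues λ = 3, 2.
Eigenvectors: (1,-1) for λ=3, (0,1) for λ=2.
From the initial condition, c_1 = 5, c_2 = 6.
u(ln 2) = (5)(2^3)(1) + (6)(2^2)(0) = 40.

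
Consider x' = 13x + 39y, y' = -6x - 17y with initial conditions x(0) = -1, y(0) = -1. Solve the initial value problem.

Coefficient matrix A = [[13, 39], [-6, -17]].
Characteristic polynomial det(A - λI) = λ^2 + 4λ + 13 = 0.
Eigenvalues λ = -2 ± 3i (complex conjugate pair).
For λ=-2+3i: an eigenvector is (-2,1) - i(3,-1) = (-2 - 3i, 1 + i).
A real fundamental pair from Re and Im of e^((-2+3i)t)v: X_1 = e^(-2t)(cos(3t)·(-2,1) + sin(3t)·(3,-1)), X_2 = e^(-2t)(sin(3t)·(-2,1) - cos(3t)·(3,-1)).
General solution: K_1X_1 + K_2X_2.
Applying x(0)=-1, y(0)=-1 gives K_1=-4, K_2=3.

x(t) = -18e^(-2t)sin(3t) - e^(-2t)cos(3t), y(t) = 7e^(-2t)sin(3t) - e^(-2t)cos(3t)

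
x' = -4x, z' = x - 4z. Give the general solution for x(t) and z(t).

Coefficient matrix A = [[-4, 0], [1, -4]].
Characteristic polynomial det(A - λI) = λ^2 + 8λ + 16 = 0.
Single eigenvalue λ = -4 with algebraic multiplicity 2.
Eigenvector v = (0,1); generalized eigenvector w with (A-λI)w=v is (1,-3).
General solution: e^(-4t)[c_1·v + c_2·(t·v + w)].

x(t) = c_2e^(-4t), z(t) = c_1e^(-4t) + c_2te^(-4t) - 3c_2e^(-4t)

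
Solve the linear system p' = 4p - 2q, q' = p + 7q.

Coefficient matrix A = [[4, -2], [1, 7]].
Characteristic polynomial det(A - λI) = λ^2 - 11λ + 30 = 0.
Eigenvalues λ = 5, 6.
For λ=5: (A-λI) row 1 is [-1, -2], so an eigenvector is (2, -1).
For λ=6: (A-λI) row 1 is [-2, -2], so an eigenvector is (-1, 1).
General solution: K_1e^(5t)(2,-1) + K_2e^(6t)(-1,1).

p(t) = 2K_1e^(5t) - K_2e^(6t), q(t) = -K_1e^(5t) + K_2e^(6t)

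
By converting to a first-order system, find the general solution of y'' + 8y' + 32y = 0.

Let x_1 = y, x_2 = y'. Then x_1' = x_2 and x_2' = -32x_1 - 8x_2.
A = [[0,1],[-32,-8]]; det(A-λI) = λ^2 + 8λ + 32.
Eigenvalues λ = -4 ± 4i.

y(t) = c_1e^(-4t)cos(4t) + c_2e^(-4t)sin(4t)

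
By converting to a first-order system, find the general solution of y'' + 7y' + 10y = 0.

y(t) = K_1e^(-2t) + K_2e^(-5t)

Let x_1 = y, x_2 = y'. Then x_1' = x_2 and x_2' = -10x_1 - 7x_2.
A = [[0,1],[-10,-7]]; det(A-λI) = λ^2 + 7λ + 10.
Eigenvalues λ = -2, -5 with eigenvectors (1,-2), (1,-5).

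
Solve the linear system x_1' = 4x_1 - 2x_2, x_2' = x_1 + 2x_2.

Coefficient matrix A = [[4, -2], [1, 2]].
Characteristic polynomial det(A - λI) = λ^2 - 6λ + 10 = 0.
Eigenvalues λ = 3 ± i (complex conjugate pair).
For λ=3+i: an eigenvector is (-1,-1) - i(1,0) = (-1 - i, -1).
A real fundamental pair from Re and Im of e^((3+i)t)v: X_1 = e^(3t)(cos(t)·(-1,-1) + sin(t)·(1,0)), X_2 = e^(3t)(sin(t)·(-1,-1) - cos(t)·(1,0)).
General solution: c_1X_1 + c_2X_2.

x_1(t) = c_1e^(3t)sin(t) - c_1e^(3t)cos(t) - c_2e^(3t)sin(t) - c_2e^(3t)cos(t), x_2(t) = -c_1e^(3t)cos(t) - c_2e^(3t)sin(t)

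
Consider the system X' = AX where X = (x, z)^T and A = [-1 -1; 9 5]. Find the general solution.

x(t) = -C_1e^(2t) - C_2te^(2t) + C_2e^(2t), z(t) = 3C_1e^(2t) + 3C_2te^(2t) - 2C_2e^(2t)

Coefficient matrix A = [[-1, -1], [9, 5]].
Characteristic polynomial det(A - λI) = λ^2 - 4λ + 4 = 0.
Single eigenvalue λ = 2 with algebraic multiplicity 2.
Eigenvector v = (-1,3); generalized eigenvector w with (A-λI)w=v is (1,-2).
General solution: e^(2t)[C_1·v + C_2·(t·v + w)].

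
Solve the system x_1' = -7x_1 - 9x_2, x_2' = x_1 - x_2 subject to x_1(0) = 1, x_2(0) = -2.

x_1(t) = 15te^(-4t) + e^(-4t), x_2(t) = -5te^(-4t) - 2e^(-4t)

Coefficient matrix A = [[-7, -9], [1, -1]].
Characteristic polynomial det(A - λI) = λ^2 + 8λ + 16 = 0.
Single eigenvalue λ = -4 with algebraic multiplicity 2.
Eigenvector v = (3,-1); generalized eigenvector w with (A-λI)w=v is (2,-1).
General solution: e^(-4t)[K_1·v + K_2·(t·v + w)].
Applying x_1(0)=1, x_2(0)=-2 gives K_1=-3, K_2=5.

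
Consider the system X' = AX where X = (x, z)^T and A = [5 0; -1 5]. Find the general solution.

x(t) = -c_2e^(5t), z(t) = c_1e^(5t) + c_2te^(5t) - 3c_2e^(5t)

Coefficient matrix A = [[5, 0], [-1, 5]].
Characteristic polynomial det(A - λI) = λ^2 - 10λ + 25 = 0.
Single eigenvalue λ = 5 with algebraic multiplicity 2.
Eigenvector v = (0,1); generalized eigenvector w with (A-λI)w=v is (-1,-3).
General solution: e^(5t)[c_1·v + c_2·(t·v + w)].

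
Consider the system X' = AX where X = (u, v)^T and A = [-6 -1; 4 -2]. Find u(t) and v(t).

u(t) = C_1e^(-4t) + C_2te^(-4t) - C_2e^(-4t), v(t) = -2C_1e^(-4t) - 2C_2te^(-4t) + C_2e^(-4t)

Coefficient matrix A = [[-6, -1], [4, -2]].
Characteristic polynomial det(A - λI) = λ^2 + 8λ + 16 = 0.
Single eigenvalue λ = -4 with algebraic multiplicity 2.
Eigenvector v = (1,-2); generalized eigenvector w with (A-λI)w=v is (-1,1).
General solution: e^(-4t)[C_1·v + C_2·(t·v + w)].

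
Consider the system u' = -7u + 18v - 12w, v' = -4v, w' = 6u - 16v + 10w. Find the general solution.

Coefficient matrix A = [[-7, 18, -12], [0, -4, 0], [6, -16, 10]].
det(A - λI) = 0 gives eigenvalues λ = 1, -4, 2.
For λ=1: eigenvector (-3,0,2).
For λ=-4: eigenvector (-2,1,2).
For λ=2: eigenvector (4,0,-3).
General solution: K_1e^(t)(-3,0,2) + K_2e^(-4t)(-2,1,2) + K_3e^(2t)(4,0,-3).

u(t) = -3K_1e^(t) - 2K_2e^(-4t) + 4K_3e^(2t), v(t) = K_2e^(-4t), w(t) = 2K_1e^(t) + 2K_2e^(-4t) - 3K_3e^(2t)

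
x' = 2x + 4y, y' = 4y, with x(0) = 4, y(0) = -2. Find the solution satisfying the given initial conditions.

x(t) = -4e^(4t) + 8e^(2t), y(t) = -2e^(4t)

Coefficient matrix A = [[2, 4], [0, 4]].
Characteristic polynomial det(A - λI) = λ^2 - 6λ + 8 = 0.
Eigenvalues λ = 2, 4.
For λ=2: (A-λI) row 1 is [0, 4], so an eigenvector is (-1, 0).
For λ=4: (A-λI) row 1 is [-2, 4], so an eigenvector is (2, 1).
General solution: K_1e^(2t)(-1,0) + K_2e^(4t)(2,1).
Applying x(0)=4, y(0)=-2 gives K_1=-8, K_2=-2.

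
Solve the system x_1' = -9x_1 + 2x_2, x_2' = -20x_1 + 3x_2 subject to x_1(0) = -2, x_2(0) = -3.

Coefficient matrix A = [[-9, 2], [-20, 3]].
Characteristic polynomial det(A - λI) = λ^2 + 6λ + 13 = 0.
Eigenvalues λ = -3 ± 2i (complex conjugate pair).
For λ=-3+2i: an eigenvector is (0,-1) - i(-1,-3) = (0 + i, -1 + 3i).
A real fundamental pair from Re and Im of e^((-3+2i)t)v: X_1 = e^(-3t)(cos(2t)·(0,-1) + sin(2t)·(-1,-3)), X_2 = e^(-3t)(sin(2t)·(0,-1) - cos(2t)·(-1,-3)).
General solution: c_1X_1 + c_2X_2.
Applying x_1(0)=-2, x_2(0)=-3 gives c_1=-3, c_2=-2.

x_1(t) = 3e^(-3t)sin(2t) - 2e^(-3t)cos(2t), x_2(t) = 11e^(-3t)sin(2t) - 3e^(-3t)cos(2t)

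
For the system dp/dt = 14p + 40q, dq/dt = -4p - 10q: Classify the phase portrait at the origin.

unstable spiral

A = [[14,40],[-4,-10]]; det(A-λI) = λ^2 - 4λ + 20.
λ = 2 ± 4i: positive real part.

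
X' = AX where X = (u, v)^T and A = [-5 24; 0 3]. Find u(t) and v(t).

u(t) = -3c_1e^(3t) - c_2e^(-5t), v(t) = -c_1e^(3t)

Coefficient matrix A = [[-5, 24], [0, 3]].
Characteristic polynomial det(A - λI) = λ^2 + 2λ - 15 = 0.
Eigenvalues λ = 3, -5.
For λ=3: (A-λI) row 1 is [-8, 24], so an eigenvector is (-3, -1).
For λ=-5: (A-λI) row 1 is [0, 24], so an eigenvector is (-1, 0).
General solution: c_1e^(3t)(-3,-1) + c_2e^(-5t)(-1,0).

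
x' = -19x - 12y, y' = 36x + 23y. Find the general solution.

x(t) = -K_1e^(5t) - 2K_2e^(-t), y(t) = 2K_1e^(5t) + 3K_2e^(-t)

Coefficient matrix A = [[-19, -12], [36, 23]].
Characteristic polynomial det(A - λI) = λ^2 - 4λ - 5 = 0.
Eigenvalues λ = 5, -1.
For λ=5: (A-λI) row 1 is [-24, -12], so an eigenvector is (-1, 2).
For λ=-1: (A-λI) row 1 is [-18, -12], so an eigenvector is (-2, 3).
General solution: K_1e^(5t)(-1,2) + K_2e^(-t)(-2,3).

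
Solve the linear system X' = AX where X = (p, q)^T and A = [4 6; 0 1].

Coefficient matrix A = [[4, 6], [0, 1]].
Characteristic polynomial det(A - λI) = λ^2 - 5λ + 4 = 0.
Eigenvalues λ = 1, 4.
For λ=1: (A-λI) row 1 is [3, 6], so an eigenvector is (-2, 1).
For λ=4: (A-λI) row 1 is [0, 6], so an eigenvector is (1, 0).
General solution: c_1e^(t)(-2,1) + c_2e^(4t)(1,0).

p(t) = -2c_1e^(t) + c_2e^(4t), q(t) = c_1e^(t)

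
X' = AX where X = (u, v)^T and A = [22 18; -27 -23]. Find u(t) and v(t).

Coefficient matrix A = [[22, 18], [-27, -23]].
Characteristic polynomial det(A - λI) = λ^2 + λ - 20 = 0.
Eigenvalues λ = 4, -5.
For λ=4: (A-λI) row 1 is [18, 18], so an eigenvector is (-1, 1).
For λ=-5: (A-λI) row 1 is [27, 18], so an eigenvector is (2, -3).
General solution: K_1e^(4t)(-1,1) + K_2e^(-5t)(2,-3).

u(t) = -K_1e^(4t) + 2K_2e^(-5t), v(t) = K_1e^(4t) - 3K_2e^(-5t)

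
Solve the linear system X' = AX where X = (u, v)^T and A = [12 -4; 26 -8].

u(t) = -C_1e^(2t)sin(2t) + C_1e^(2t)cos(2t) + C_2e^(2t)sin(2t) + C_2e^(2t)cos(2t), v(t) = -2C_1e^(2t)sin(2t) + 3C_1e^(2t)cos(2t) + 3C_2e^(2t)sin(2t) + 2C_2e^(2t)cos(2t)

Coefficient matrix A = [[12, -4], [26, -8]].
Characteristic polynomial det(A - λI) = λ^2 - 4λ + 8 = 0.
Eigenvalues λ = 2 ± 2i (complex conjugate pair).
For λ=2+2i: an eigenvector is (1,3) - i(-1,-2) = (1 + i, 3 + 2i).
A real fundamental pair from Re and Im of e^((2+2i)t)v: X_1 = e^(2t)(cos(2t)·(1,3) + sin(2t)·(-1,-2)), X_2 = e^(2t)(sin(2t)·(1,3) - cos(2t)·(-1,-2)).
General solution: C_1X_1 + C_2X_2.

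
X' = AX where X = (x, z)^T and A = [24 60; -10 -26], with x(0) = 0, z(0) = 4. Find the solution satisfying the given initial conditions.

Coefficient matrix A = [[24, 60], [-10, -26]].
Characteristic polynomial det(A - λI) = λ^2 + 2λ - 24 = 0.
Eigenvalues λ = 4, -6.
For λ=4: (A-λI) row 1 is [20, 60], so an eigenvector is (3, -1).
For λ=-6: (A-λI) row 1 is [30, 60], so an eigenvector is (2, -1).
General solution: C_1e^(4t)(3,-1) + C_2e^(-6t)(2,-1).
Applying x(0)=0, z(0)=4 gives C_1=8, C_2=-12.

x(t) = 24e^(4t) - 24e^(-6t), z(t) = -8e^(4t) + 12e^(-6t)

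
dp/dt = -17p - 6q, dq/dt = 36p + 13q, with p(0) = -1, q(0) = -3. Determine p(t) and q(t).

p(t) = 5e^(t) - 6e^(-5t), q(t) = -15e^(t) + 12e^(-5t)

Coefficient matrix A = [[-17, -6], [36, 13]].
Characteristic polynomial det(A - λI) = λ^2 + 4λ - 5 = 0.
Eigenvalues λ = 1, -5.
For λ=1: (A-λI) row 1 is [-18, -6], so an eigenvector is (1, -3).
For λ=-5: (A-λI) row 1 is [-12, -6], so an eigenvector is (-1, 2).
General solution: C_1e^(t)(1,-3) + C_2e^(-5t)(-1,2).
Applying p(0)=-1, q(0)=-3 gives C_1=5, C_2=6.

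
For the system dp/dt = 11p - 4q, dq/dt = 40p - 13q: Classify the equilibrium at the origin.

stable spiral

A = [[11,-4],[40,-13]]; det(A-λI) = λ^2 + 2λ + 17.
λ = -1 ± 4i: negative real part.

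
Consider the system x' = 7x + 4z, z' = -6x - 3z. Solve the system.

x(t) = 2c_1e^(t) + c_2e^(3t), z(t) = -3c_1e^(t) - c_2e^(3t)

Coefficient matrix A = [[7, 4], [-6, -3]].
Characteristic polynomial det(A - λI) = λ^2 - 4λ + 3 = 0.
Eigenvalues λ = 1, 3.
For λ=1: (A-λI) row 1 is [6, 4], so an eigenvector is (2, -3).
For λ=3: (A-λI) row 1 is [4, 4], so an eigenvector is (1, -1).
General solution: c_1e^(t)(2,-3) + c_2e^(3t)(1,-1).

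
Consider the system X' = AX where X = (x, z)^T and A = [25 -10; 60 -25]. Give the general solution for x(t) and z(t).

x(t) = K_1e^(5t) - K_2e^(-5t), z(t) = 2K_1e^(5t) - 3K_2e^(-5t)

Coefficient matrix A = [[25, -10], [60, -25]].
Characteristic polynomial det(A - λI) = λ^2 - 25 = 0.
Eigenvalues λ = 5, -5.
For λ=5: (A-λI) row 1 is [20, -10], so an eigenvector is (1, 2).
For λ=-5: (A-λI) row 1 is [30, -10], so an eigenvector is (-1, -3).
General solution: K_1e^(5t)(1,2) + K_2e^(-5t)(-1,-3).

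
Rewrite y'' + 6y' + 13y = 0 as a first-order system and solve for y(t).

Let x_1 = y, x_2 = y'. Then x_1' = x_2 and x_2' = -13x_1 - 6x_2.
A = [[0,1],[-13,-6]]; det(A-λI) = λ^2 + 6λ + 13.
Eigenvalues λ = -3 ± 2i.

y(t) = C_1e^(-3t)cos(2t) + C_2e^(-3t)sin(2t)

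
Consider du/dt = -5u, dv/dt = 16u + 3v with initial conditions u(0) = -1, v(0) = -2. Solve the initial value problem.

Coefficient matrix A = [[-5, 0], [16, 3]].
Characteristic polynomial det(A - λI) = λ^2 + 2λ - 15 = 0.
Eigenvalues λ = 3, -5.
For λ=3: (A-λI) row 1 is [-8, 0], so an eigenvector is (0, -1).
For λ=-5: (A-λI) row 2 is [16, 8], so an eigenvector is (1, -2).
General solution: c_1e^(3t)(0,-1) + c_2e^(-5t)(1,-2).
Applying u(0)=-1, v(0)=-2 gives c_1=4, c_2=-1.

u(t) = -e^(-5t), v(t) = -4e^(3t) + 2e^(-5t)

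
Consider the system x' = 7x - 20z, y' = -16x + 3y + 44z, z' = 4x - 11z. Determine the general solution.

x(t) = 5c_1e^(-t) + 2c_3e^(-3t), y(t) = -2c_1e^(-t) + c_2e^(3t) - 2c_3e^(-3t), z(t) = 2c_1e^(-t) + c_3e^(-3t)

Coefficient matrix A = [[7, 0, -20], [-16, 3, 44], [4, 0, -11]].
det(A - λI) = 0 gives eigenvalues λ = -1, 3, -3.
For λ=-1: eigenvector (5,-2,2).
For λ=3: eigenvector (0,1,0).
For λ=-3: eigenvector (2,-2,1).
General solution: c_1e^(-t)(5,-2,2) + c_2e^(3t)(0,1,0) + c_3e^(-3t)(2,-2,1).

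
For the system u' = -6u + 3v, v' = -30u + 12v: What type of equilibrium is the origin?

unstable spiral

A = [[-6,3],[-30,12]]; det(A-λI) = λ^2 - 6λ + 18.
λ = 3 ± 3i: positive real part.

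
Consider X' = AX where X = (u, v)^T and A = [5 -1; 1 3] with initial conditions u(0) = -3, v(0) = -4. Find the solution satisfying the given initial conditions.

u(t) = te^(4t) - 3e^(4t), v(t) = te^(4t) - 4e^(4t)

Coefficient matrix A = [[5, -1], [1, 3]].
Characteristic polynomial det(A - λI) = λ^2 - 8λ + 16 = 0.
Single eigenvalue λ = 4 with algebraic multiplicity 2.
Eigenvector v = (-1,-1); generalized eigenvector w with (A-λI)w=v is (2,3).
General solution: e^(4t)[c_1·v + c_2·(t·v + w)].
Applying u(0)=-3, v(0)=-4 gives c_1=1, c_2=-1.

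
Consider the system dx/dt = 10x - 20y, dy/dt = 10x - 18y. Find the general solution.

Coefficient matrix A = [[10, -20], [10, -18]].
Characteristic polynomial det(A - λI) = λ^2 + 8λ + 20 = 0.
Eigenvalues λ = -4 ± 2i (complex conjugate pair).
For λ=-4+2i: an eigenvector is (1,1) - i(-3,-2) = (1 + 3i, 1 + 2i).
A real fundamental pair from Re and Im of e^((-4+2i)t)v: X_1 = e^(-4t)(cos(2t)·(1,1) + sin(2t)·(-3,-2)), X_2 = e^(-4t)(sin(2t)·(1,1) - cos(2t)·(-3,-2)).
General solution: c_1X_1 + c_2X_2.

x(t) = -3c_1e^(-4t)sin(2t) + c_1e^(-4t)cos(2t) + c_2e^(-4t)sin(2t) + 3c_2e^(-4t)cos(2t), y(t) = -2c_1e^(-4t)sin(2t) + c_1e^(-4t)cos(2t) + c_2e^(-4t)sin(2t) + 2c_2e^(-4t)cos(2t)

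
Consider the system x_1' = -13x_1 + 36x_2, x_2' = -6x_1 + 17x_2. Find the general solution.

Coefficient matrix A = [[-13, 36], [-6, 17]].
Characteristic polynomial det(A - λI) = λ^2 - 4λ - 5 = 0.
Eigenvalues λ = 5, -1.
For λ=5: (A-λI) row 1 is [-18, 36], so an eigenvector is (-2, -1).
For λ=-1: (A-λI) row 1 is [-12, 36], so an eigenvector is (3, 1).
General solution: K_1e^(5t)(-2,-1) + K_2e^(-t)(3,1).

x_1(t) = -2K_1e^(5t) + 3K_2e^(-t), x_2(t) = -K_1e^(5t) + K_2e^(-t)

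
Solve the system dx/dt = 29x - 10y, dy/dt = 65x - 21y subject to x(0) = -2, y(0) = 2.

x(t) = -14e^(4t)sin(5t) - 2e^(4t)cos(5t), y(t) = -36e^(4t)sin(5t) + 2e^(4t)cos(5t)

Coefficient matrix A = [[29, -10], [65, -21]].
Characteristic polynomial det(A - λI) = λ^2 - 8λ + 41 = 0.
Eigenvalues λ = 4 ± 5i (complex conjugate pair).
For λ=4+5i: an eigenvector is (-1,-3) - i(1,2) = (-1 - i, -3 - 2i).
A real fundamental pair from Re and Im of e^((4+5i)t)v: X_1 = e^(4t)(cos(5t)·(-1,-3) + sin(5t)·(1,2)), X_2 = e^(4t)(sin(5t)·(-1,-3) - cos(5t)·(1,2)).
General solution: C_1X_1 + C_2X_2.
Applying x(0)=-2, y(0)=2 gives C_1=-6, C_2=8.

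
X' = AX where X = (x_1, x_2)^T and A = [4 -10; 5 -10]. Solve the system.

Coefficient matrix A = [[4, -10], [5, -10]].
Characteristic polynomial det(A - λI) = λ^2 + 6λ + 10 = 0.
Eigenvalues λ = -3 ± i (complex conjugate pair).
For λ=-3+i: an eigenvector is (1,1) - i(-3,-2) = (1 + 3i, 1 + 2i).
A real fundamental pair from Re and Im of e^((-3+i)t)v: X_1 = e^(-3t)(cos(t)·(1,1) + sin(t)·(-3,-2)), X_2 = e^(-3t)(sin(t)·(1,1) - cos(t)·(-3,-2)).
General solution: K_1X_1 + K_2X_2.

x_1(t) = -3K_1e^(-3t)sin(t) + K_1e^(-3t)cos(t) + K_2e^(-3t)sin(t) + 3K_2e^(-3t)cos(t), x_2(t) = -2K_1e^(-3t)sin(t) + K_1e^(-3t)cos(t) + K_2e^(-3t)sin(t) + 2K_2e^(-3t)cos(t)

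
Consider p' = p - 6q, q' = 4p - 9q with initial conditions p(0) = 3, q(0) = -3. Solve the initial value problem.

Coefficient matrix A = [[1, -6], [4, -9]].
Characteristic polynomial det(A - λI) = λ^2 + 8λ + 15 = 0.
Eigenvalues λ = -3, -5.
For λ=-3: (A-λI) row 1 is [4, -6], so an eigenvector is (-3, -2).
For λ=-5: (A-λI) row 1 is [6, -6], so an eigenvector is (1, 1).
General solution: C_1e^(-3t)(-3,-2) + C_2e^(-5t)(1,1).
Applying p(0)=3, q(0)=-3 gives C_1=-6, C_2=-15.

p(t) = 18e^(-3t) - 15e^(-5t), q(t) = 12e^(-3t) - 15e^(-5t)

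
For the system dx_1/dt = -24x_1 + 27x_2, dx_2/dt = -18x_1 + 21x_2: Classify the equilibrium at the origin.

saddle

A = [[-24,27],[-18,21]]; det(A-λI) = λ^2 + 3λ - 18.
λ = 3, -6: opposite signs.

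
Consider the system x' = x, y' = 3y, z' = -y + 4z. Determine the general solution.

x(t) = K_1e^(t), y(t) = K_2e^(3t), z(t) = K_2e^(3t) + K_3e^(4t)

Coefficient matrix A = [[1, 0, 0], [0, 3, 0], [0, -1, 4]].
det(A - λI) = 0 gives eigenvalues λ = 1, 3, 4.
For λ=1: eigenvector (1,0,0).
For λ=3: eigenvector (0,1,1).
For λ=4: eigenvector (0,0,1).
General solution: K_1e^(t)(1,0,0) + K_2e^(3t)(0,1,1) + K_3e^(4t)(0,0,1).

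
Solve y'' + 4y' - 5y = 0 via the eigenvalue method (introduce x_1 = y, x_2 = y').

y(t) = C_1e^(-5t) + C_2e^(t)

Let x_1 = y, x_2 = y'. Then x_1' = x_2 and x_2' = 5x_1 - 4x_2.
A = [[0,1],[5,-4]]; det(A-λI) = λ^2 + 4λ - 5.
Eigenvalues λ = -5, 1 with eigenvectors (1,-5), (1,1).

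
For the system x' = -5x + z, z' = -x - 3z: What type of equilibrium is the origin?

stable improper node

A = [[-5,1],[-1,-3]]; det(A-λI) = λ^2 + 8λ + 16.
repeated λ = -4 with a single eigenvector.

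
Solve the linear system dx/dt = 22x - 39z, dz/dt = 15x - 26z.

Coefficient matrix A = [[22, -39], [15, -26]].
Characteristic polynomial det(A - λI) = λ^2 + 4λ + 13 = 0.
Eigenvalues λ = -2 ± 3i (complex conjugate pair).
For λ=-2+3i: an eigenvector is (3,2) - i(-2,-1) = (3 + 2i, 2 + i).
A real fundamental pair from Re and Im of e^((-2+3i)t)v: X_1 = e^(-2t)(cos(3t)·(3,2) + sin(3t)·(-2,-1)), X_2 = e^(-2t)(sin(3t)·(3,2) - cos(3t)·(-2,-1)).
General solution: c_1X_1 + c_2X_2.

x(t) = -2c_1e^(-2t)sin(3t) + 3c_1e^(-2t)cos(3t) + 3c_2e^(-2t)sin(3t) + 2c_2e^(-2t)cos(3t), z(t) = -c_1e^(-2t)sin(3t) + 2c_1e^(-2t)cos(3t) + 2c_2e^(-2t)sin(3t) + c_2e^(-2t)cos(3t)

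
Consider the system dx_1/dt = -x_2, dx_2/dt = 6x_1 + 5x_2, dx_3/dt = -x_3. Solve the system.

Coefficient matrix A = [[0, -1, 0], [6, 5, 0], [0, 0, -1]].
det(A - λI) = 0 gives eigenvalues λ = 2, 3, -1.
For λ=2: eigenvector (-1,2,0).
For λ=3: eigenvector (-1,3,0).
For λ=-1: eigenvector (0,0,1).
General solution: c_1e^(2t)(-1,2,0) + c_2e^(3t)(-1,3,0) + c_3e^(-t)(0,0,1).

x_1(t) = -c_1e^(2t) - c_2e^(3t), x_2(t) = 2c_1e^(2t) + 3c_2e^(3t), x_3(t) = c_3e^(-t)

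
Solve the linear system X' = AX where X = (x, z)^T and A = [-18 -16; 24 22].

Coefficient matrix A = [[-18, -16], [24, 22]].
Characteristic polynomial det(A - λI) = λ^2 - 4λ - 12 = 0.
Eigenvalues λ = -2, 6.
For λ=-2: (A-λI) row 1 is [-16, -16], so an eigenvector is (1, -1).
For λ=6: (A-λI) row 1 is [-24, -16], so an eigenvector is (-2, 3).
General solution: K_1e^(-2t)(1,-1) + K_2e^(6t)(-2,3).

x(t) = K_1e^(-2t) - 2K_2e^(6t), z(t) = -K_1e^(-2t) + 3K_2e^(6t)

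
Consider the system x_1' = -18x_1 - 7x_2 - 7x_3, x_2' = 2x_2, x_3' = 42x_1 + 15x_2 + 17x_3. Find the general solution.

x_1(t) = C_1e^(-4t) - C_3e^(3t), x_2(t) = C_2e^(2t), x_3(t) = -2C_1e^(-4t) - C_2e^(2t) + 3C_3e^(3t)

Coefficient matrix A = [[-18, -7, -7], [0, 2, 0], [42, 15, 17]].
det(A - λI) = 0 gives eigenvalues λ = -4, 2, 3.
For λ=-4: eigenvector (1,0,-2).
For λ=2: eigenvector (0,1,-1).
For λ=3: eigenvector (-1,0,3).
General solution: C_1e^(-4t)(1,0,-2) + C_2e^(2t)(0,1,-1) + C_3e^(3t)(-1,0,3).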